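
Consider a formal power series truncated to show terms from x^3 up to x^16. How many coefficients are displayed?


From x^3 to x^16 inclusive, the count is 16 - 3 + 1 = 14.

14


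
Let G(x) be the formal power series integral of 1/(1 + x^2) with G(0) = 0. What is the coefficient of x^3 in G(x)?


1/(1 + x^2) = sum_{j>=0} (-1)^j x^(2j). Integrating termwise with G(0) = 0:
G(x) = sum_{j>=0} (-1)^j x^(2j+1) / (2j+1) = arctan(x).
Only odd powers are nonzero. For x^3 write 3 = 2*1 + 1, giving
(-1)^1 / 3 = -1/3 = -1/3.

-1/3


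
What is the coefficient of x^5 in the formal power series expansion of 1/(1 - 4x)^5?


The general identity 1/(1 - c x)^r = sum_{k>=0} c^k C(k + r - 1, r - 1) x^k follows by substituting y = c x into 1/(1 - y)^r = sum_{k>=0} C(k + r - 1, r - 1) y^k.
For c = 4, r = 5, k = 5:
4^5 * C(9, 4) = 1024 * 126 = 129024.

129024


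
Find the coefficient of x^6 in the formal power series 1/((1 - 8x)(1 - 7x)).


By partial fractions or Cauchy convolution:
The coefficient equals sum_{k=0}^{6} 8^k * 7^(6-k).
= 1273609

1273609


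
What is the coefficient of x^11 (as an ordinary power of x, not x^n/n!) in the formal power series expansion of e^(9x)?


The exponential series is e^y = sum_{k>=0} y^k / k!. Substituting y = 9x gives
e^(9x) = sum_{k>=0} 9^k x^k / k!.
So the coefficient of x^n is a^n/n! with a = 9, n = 11:
9^11 / 11! = 31381059609/39916800 = 387420489/492800

387420489/492800


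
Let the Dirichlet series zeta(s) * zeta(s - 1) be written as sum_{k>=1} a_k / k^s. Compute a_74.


Convolution gives a_k = sum_{d | k} d * 1 = sum_{d | k} d = sigma(k), the sum of positive divisors of k.
For k = 74, the divisors are 1, 2, 37, 74, so
sigma(74) = 1 + 2 + 37 + 74 = 114.

114


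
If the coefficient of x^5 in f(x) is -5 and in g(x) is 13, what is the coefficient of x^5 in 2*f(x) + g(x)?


Scalar multiplication scales coefficients: 2 * -5 = -10.
Then add the g coefficient: -10 + 13
= 3

3


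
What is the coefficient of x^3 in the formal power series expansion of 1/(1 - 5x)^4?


The general identity 1/(1 - c x)^r = sum_{k>=0} c^k C(k + r - 1, r - 1) x^k follows by substituting y = c x into 1/(1 - y)^r = sum_{k>=0} C(k + r - 1, r - 1) y^k.
For c = 5, r = 4, k = 3:
5^3 * C(6, 3) = 125 * 20 = 2500.

2500


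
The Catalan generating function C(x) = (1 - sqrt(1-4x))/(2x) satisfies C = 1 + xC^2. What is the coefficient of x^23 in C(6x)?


Substituting x -> 6x scales the n-th coefficient by 6^n, so [x^23] C(6x) = 6^23 * C_23.
C_23 = C(2*23, 23)/(24) = 8233430727600/24 = 343059613650.
So 6^23 * 343059613650 = 789730223053602816 * 343059613650 = 270924545208497305297512038400.

270924545208497305297512038400


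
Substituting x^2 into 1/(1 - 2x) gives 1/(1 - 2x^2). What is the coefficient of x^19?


Since 1/(1 - 2x^2) only has even powers of x,
the coefficient of x^19 (odd) is 0.

0


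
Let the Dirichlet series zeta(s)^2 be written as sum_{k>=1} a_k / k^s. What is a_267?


The Dirichlet convolution of the constant function 1 with itself gives (1 * 1)(k) = sum_{d | k} 1 = d(k), the number of positive divisors of k.
Since zeta(s) = sum_{k>=1} 1/k^s, we have zeta(s)^2 = sum_{k>=1} d(k)/k^s, so a_k = d(k).
For k = 267: the divisors are 1, 3, 89, 267.
Count = 4.

4


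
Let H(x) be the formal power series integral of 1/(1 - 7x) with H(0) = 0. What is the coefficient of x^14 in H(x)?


1/(1 - 7x) = sum_{k>=0} 7^k x^k. Integrating termwise with H(0) = 0:
H(x) = sum_{k>=0} 7^k x^(k+1) / (k+1) = sum_{m>=1} 7^(m-1) x^m / m.
For m = 14: 7^13/14 = 96889010407/14 = 13841287201/2.

13841287201/2


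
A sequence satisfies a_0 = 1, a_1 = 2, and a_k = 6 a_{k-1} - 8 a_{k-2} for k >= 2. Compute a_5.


The characteristic equation is t^2 - 6 t + 8 = 0, with roots r_1 = 4 and r_2 = 2 (so c_1 = r_1 + r_2, c_2 = -r_1 r_2 as required).
One can use the closed form a_n = A r_1^n + B r_2^n, but direct iteration is more reliable:
a_0 = 1, a_1 = 2, a_2 = 4, a_3 = 8, a_4 = 16, a_5 = 32.
So a_5 = 32.

32


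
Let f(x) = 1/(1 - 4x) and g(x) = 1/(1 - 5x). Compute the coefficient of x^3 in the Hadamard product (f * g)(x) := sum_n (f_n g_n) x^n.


f has coefficients f_k = 4^k and g has coefficients g_k = 5^k, so the Hadamard product has coefficient (f*g)_k = 4^k * 5^k = 20^k.
For k = 3: 20^3 = 8000.

8000


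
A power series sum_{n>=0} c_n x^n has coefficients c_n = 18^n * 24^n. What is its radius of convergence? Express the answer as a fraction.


By the root test (Cauchy-Hadamard), the radius is R = 1 / limsup_n |c_n|^(1/n).
Here |c_n|^(1/n) = (18^n * 24^n)^(1/n) = 18 * 24 = 432 for all n.
So R = 1/432 = 1/432.

1/432


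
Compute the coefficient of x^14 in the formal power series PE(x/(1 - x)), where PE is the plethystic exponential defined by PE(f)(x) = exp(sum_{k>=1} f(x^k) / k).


For f(x) = x/(1 - x) we have
sum_{k>=1} f(x^k) / k = sum_{k>=1} (1/k) * x^k / (1 - x^k) = sum_{k, m >= 1} x^(k m) / k,
which after exponentiating simplifies to
PE(x/(1 - x)) = prod_{k>=1} 1 / (1 - x^k).
This is the generating function for the partition function p(n), so the coefficient of x^14 is p(14).
Computing p(14) by dynamic programming over parts 1, 2, ..., 14: p(14) = 135.

135


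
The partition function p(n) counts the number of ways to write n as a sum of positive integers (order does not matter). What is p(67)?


Using the generating function prod_{k>=1} 1/(1-x^k), we compute p(67).
By dynamic programming over parts 1 through 67:
p(67) = 2679689

2679689


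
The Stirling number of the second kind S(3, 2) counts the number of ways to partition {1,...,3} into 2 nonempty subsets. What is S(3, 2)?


Using the explicit formula S(n,k) = (1/k!) sum_{j=0}^{k} (-1)^(k-j) C(k,j) j^n:
S(3, 2) = 3
Equivalently, S(n,k) is n! times the coefficient of x^n in the EGF (e^x - 1)^k / k!.

3


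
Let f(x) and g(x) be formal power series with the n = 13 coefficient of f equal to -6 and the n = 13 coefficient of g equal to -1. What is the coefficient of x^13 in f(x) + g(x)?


Addition of formal power series is termwise.
The coefficient of x^13 in f + g = -6 + -1
= -7

-7


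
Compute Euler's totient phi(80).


phi(n) counts integers in [1, n] coprime to n. Using the multiplicative formula phi(n) = n * prod_{p | n} (1 - 1/p):
80 = 2^4 * 5, so
phi(80) = 80 * (1 - 1/2) * (1 - 1/5) = 32.

32


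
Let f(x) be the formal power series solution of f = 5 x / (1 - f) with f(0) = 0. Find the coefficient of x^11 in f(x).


Apply Lagrange inversion: f = 5 x * phi(f) with phi(t) = 1/(1 - t), so
[x^n] f = 5^n * (1/n) [t^(n-1)] phi(t)^n = 5^n * (1/n) [t^(n-1)] (1 - t)^(-n) = 5^n * (1/n) C(2n - 2, n - 1) = 5^n * C_{n-1}.
For n = 11: C_10 = C(20, 10) / 11 = 184756/11 = 16796.
With the 5^11 = 48828125 factor, the coefficient is 48828125 * 16796 = 820117187500.

820117187500


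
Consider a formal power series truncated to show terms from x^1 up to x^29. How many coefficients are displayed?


From x^1 to x^29 inclusive, the count is 29 - 1 + 1 = 29.

29


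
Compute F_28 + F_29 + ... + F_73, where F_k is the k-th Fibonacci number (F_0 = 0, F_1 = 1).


Use the identity sum_{k=0}^{N} F_k = F_{N+2} - 1 (which follows from F_{k+2} - F_{k+1} = F_k). Then
sum_{k=28}^{73} F_k = (F_{75} - 1) - (F_{29} - 1) = F_{75} - F_{29}.
Computing: F_{75} = 2111485077978050, F_{29} = 514229, so
Sum = 2111485077978050 - 514229 = 2111485077463821.

2111485077463821


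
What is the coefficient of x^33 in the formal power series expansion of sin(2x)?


The Maclaurin series is sin(t) = sum_{k>=0} (-1)^k t^(2k+1) / (2k+1)!, so substituting t = 2x, only odd powers of x are nonzero, with coefficient of x^(2k+1) equal to (-1)^k 2^(2k+1) / (2k+1)!.
Write 33 = 2*16 + 1, giving the coefficient (-1)^16 * 2^33 / 33! = 8589934592/8683317618811886495518194401280000000 = 4/4043484860477916195764296875.

4/4043484860477916195764296875


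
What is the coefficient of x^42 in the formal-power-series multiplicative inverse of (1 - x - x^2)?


Let the inverse be f(x) = sum_{k>=0} a_k x^k. From f(x) * (1 - x - x^2) = 1 and matching coefficients:
 x^0: a_0 = 1.
 x^1: a_1 - a_0 = 0, so a_1 = 1.
 x^k (k >= 2): a_k - a_{k-1} - a_{k-2} = 0, i.e. a_k = a_{k-1} + a_{k-2}.
This is the Fibonacci-type recurrence shifted so that a_0 = a_1 = 1.
Iterating: a_0=1, a_1=1, a_2=2, a_3=3, a_4=5, a_5=8, a_6=13, a_7=21, a_8=34, a_9=55, ...
a_42 = 433494437.

433494437


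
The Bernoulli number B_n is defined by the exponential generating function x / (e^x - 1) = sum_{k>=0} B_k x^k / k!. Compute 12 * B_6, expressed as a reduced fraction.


Bernoulli numbers can also be computed recursively via B_0 = 1 and sum_{j=0}^{m} C(m+1, j) B_j = 0 for m >= 1. Odd-index Bernoulli numbers vanish for k >= 3.
Computing B_6 = 1/42, so 12 * B_6 = 12 * 1/42 = 2/7.

2/7


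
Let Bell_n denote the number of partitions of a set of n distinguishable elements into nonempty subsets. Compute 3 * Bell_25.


Bell_25 can be computed from the Bell triangle or from Dobinski's identity Bell_n = (1/e) * sum_{k>=0} k^n / k!.
Computing Bell_25 = 4638590332229999353.
Then 3 * 4638590332229999353 = 13915770996689998059.

13915770996689998059


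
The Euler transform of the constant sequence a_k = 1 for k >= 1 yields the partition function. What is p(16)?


The Euler transform converts the sequence a_k = 1 into the number of integer partitions.
Using the recurrence or dynamic programming:
p(16) = 231

231


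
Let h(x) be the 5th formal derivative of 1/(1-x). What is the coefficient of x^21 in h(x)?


Differentiating 5 times: d^5/dx^5 [1/(1-x)] = 5!/(1-x)^6.
The expansion 1/(1-x)^6 = sum_{k>=0} C(k+5, 5) x^k, so the coefficient of x^n in 5!/(1-x)^6 is 5! * C(n+5, 5).
For n = 21: 120 * C(26, 5) = 120 * 65780 = 7893600

7893600


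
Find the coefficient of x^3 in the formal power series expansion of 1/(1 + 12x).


Write 1/(1 + c x) = 1/(1 - (-c) x) and apply the geometric-series identity
1/(1 - y) = sum_{k>=0} y^k to get 1/(1 + c x) = sum_{k>=0} (-c)^k x^k.
So the coefficient of x^k is (-c)^k = (-1)^k * c^k.
Here c = 12 and k = 3:
(-12)^3 = -1 * 1728 = -1728

-1728


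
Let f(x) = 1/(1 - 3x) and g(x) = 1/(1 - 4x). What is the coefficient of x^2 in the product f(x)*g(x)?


The coefficient of x^n in f*g is the Cauchy product: sum_{k=0}^{n} a^k * b^(n-k).
With a=3, b=4, n=2:
sum_{k=0}^{2} 3^k * 4^(2-k)
= 37

37


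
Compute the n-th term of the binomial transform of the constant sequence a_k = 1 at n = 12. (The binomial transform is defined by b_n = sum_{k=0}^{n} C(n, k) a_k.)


With a_k = 1 for all k, b_n = sum_{k=0}^{n} C(n, k) = 2^n by the binomial theorem.
For n = 12: 2^12 = 4096.

4096


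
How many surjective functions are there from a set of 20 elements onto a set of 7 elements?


By inclusion-exclusion on which target elements are missed, the number of surjections from an n-set onto a k-set is
surj(n, k) = sum_{j=0}^{k} (-1)^j C(k, j) (k - j)^n.
Equivalently surj(n, k) = k! * S(n, k), where S(n, k) is the Stirling number of the second kind.
For n = 20, k = 7:
S(20, 7) = 11143554045652, so
surj = 7! * 11143554045652 = 5040 * 11143554045652 = 56163512390086080.

56163512390086080


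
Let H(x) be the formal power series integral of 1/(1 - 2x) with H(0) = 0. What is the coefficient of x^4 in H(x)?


1/(1 - 2x) = sum_{k>=0} 2^k x^k. Integrating termwise with H(0) = 0:
H(x) = sum_{k>=0} 2^k x^(k+1) / (k+1) = sum_{m>=1} 2^(m-1) x^m / m.
For m = 4: 2^3/4 = 8/4 = 2.

2


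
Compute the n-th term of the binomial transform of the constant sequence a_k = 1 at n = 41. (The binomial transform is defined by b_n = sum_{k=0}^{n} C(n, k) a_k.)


With a_k = 1 for all k, b_n = sum_{k=0}^{n} C(n, k) = 2^n by the binomial theorem.
For n = 41: 2^41 = 2199023255552.

2199023255552


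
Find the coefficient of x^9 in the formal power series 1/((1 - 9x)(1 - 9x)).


By partial fractions or Cauchy convolution:
The coefficient equals sum_{k=0}^{9} 9^k * 9^(9-k).
= 3874204890

3874204890


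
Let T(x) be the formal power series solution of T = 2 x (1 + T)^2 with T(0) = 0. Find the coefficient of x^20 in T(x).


Apply the Lagrange inversion formula: if T = 2 x * phi(T) with phi(t) = (1 + t)^2, then [x^n] T = 2^n * (1/n) [t^(n-1)] phi(t)^n = 2^n * (1/n) [t^(n-1)] (1 + t)^(2n) = 2^n * (1/n) C(2n, n-1).
Using the identity C(2n, n-1) = C(2n, n) * n / (n+1), the unscaled factor equals C(2n, n) / (n+1) = C_n, the n-th Catalan number.
For n = 20: C_20 = C(40, 20) / 21 = 137846528820/21 = 6564120420.
With the 2^20 = 1048576 factor, the coefficient is 1048576 * 6564120420 = 6882979133521920.

6882979133521920


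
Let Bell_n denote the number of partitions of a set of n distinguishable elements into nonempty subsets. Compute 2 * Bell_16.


Bell_16 can be computed from the Bell triangle or from Dobinski's identity Bell_n = (1/e) * sum_{k>=0} k^n / k!.
Computing Bell_16 = 10480142147.
Then 2 * 10480142147 = 20960284294.

20960284294


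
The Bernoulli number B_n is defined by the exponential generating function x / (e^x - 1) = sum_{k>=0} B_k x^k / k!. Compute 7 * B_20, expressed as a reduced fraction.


Bernoulli numbers can also be computed recursively via B_0 = 1 and sum_{j=0}^{m} C(m+1, j) B_j = 0 for m >= 1. Odd-index Bernoulli numbers vanish for k >= 3.
Computing B_20 = -174611/330, so 7 * B_20 = 7 * -174611/330 = -1222277/330.

-1222277/330


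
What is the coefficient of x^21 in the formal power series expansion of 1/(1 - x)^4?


The negative binomial / multiset identity is
1/(1 - x)^r = sum_{k>=0} C(k + r - 1, r - 1) x^k.
Here r = 4 and k = 21, so the coefficient is
C(21 + 3, 3) = C(24, 3)
= 2024

2024


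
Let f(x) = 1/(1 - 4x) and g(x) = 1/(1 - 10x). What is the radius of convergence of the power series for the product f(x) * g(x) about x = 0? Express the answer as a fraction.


The radius of 1/(1 - 4x) is 1/4 (nearest singularity at x = 1/4), and the radius of 1/(1 - 10x) is 1/10.
The product f(x)*g(x) = 1/((1 - 4x)(1 - 10x)) has singularities at both 1/4 and 1/10, so its radius of convergence is the distance to the nearest one:
min(1/4, 1/10) = 1/10.

1/10


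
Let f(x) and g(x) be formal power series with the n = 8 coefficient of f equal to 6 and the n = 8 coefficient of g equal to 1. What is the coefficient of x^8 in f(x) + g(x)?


Addition of formal power series is termwise.
The coefficient of x^8 in f + g = 6 + 1
= 7

7


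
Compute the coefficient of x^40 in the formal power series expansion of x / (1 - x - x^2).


Let f(x) = sum_{k>=0} a_k x^k. Multiplying f(x) * (1 - x - x^2) = x and matching coefficients gives a_0 = 0, a_1 = 1, and a_k = a_{k-1} + a_{k-2} for k >= 2. These are the Fibonacci numbers F_k.
Iterating from F_0 = 0, F_1 = 1:
F_0=0, F_1=1, F_2=1, F_3=2, F_4=3, F_5=5, F_6=8, F_7=13, F_8=21, F_9=34, ...
F_40 = 102334155.

102334155


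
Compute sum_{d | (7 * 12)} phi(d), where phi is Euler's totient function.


First, 7 * 12 = 84. One classical identity is sum_{d | n} phi(d) = n (each k in [1, n] has a unique gcd with n, and among the k's with gcd(k, n) = n/d there are phi(d) of them). So the sum equals 84. We also verify directly:
Divisors of 84: 1, 2, 3, 4, 6, 7, 12, 14, 21, 28, 42, 84.
phi values: 1, 1, 2, 2, 2, 6, 4, 6, 12, 12, 12, 24.
Sum = 84.

84


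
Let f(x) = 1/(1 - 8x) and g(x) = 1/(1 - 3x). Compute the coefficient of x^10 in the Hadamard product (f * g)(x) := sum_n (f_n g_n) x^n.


f has coefficients f_k = 8^k and g has coefficients g_k = 3^k, so the Hadamard product has coefficient (f*g)_k = 8^k * 3^k = 24^k.
For k = 10: 24^10 = 63403380965376.

63403380965376


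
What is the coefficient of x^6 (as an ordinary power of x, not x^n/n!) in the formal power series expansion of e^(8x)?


The exponential series is e^y = sum_{k>=0} y^k / k!. Substituting y = 8x gives
e^(8x) = sum_{k>=0} 8^k x^k / k!.
So the coefficient of x^n is a^n/n! with a = 8, n = 6:
8^6 / 6! = 262144/720 = 16384/45

16384/45


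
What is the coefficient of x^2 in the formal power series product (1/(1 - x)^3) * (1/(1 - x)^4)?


Combine the factors: (1/(1 - x)^3) * (1/(1 - x)^4) = 1/(1 - x)^7.
Then use 1/(1 - x)^r = sum_{k>=0} C(k + r - 1, r - 1) x^k with r = 7 and k = 2:
C(8, 6) = 28.

28


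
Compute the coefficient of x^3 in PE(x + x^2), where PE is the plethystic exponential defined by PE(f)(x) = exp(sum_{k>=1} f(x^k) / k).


With f(x) = x + x^2, the exponent is sum_{k>=1} (x^k + x^(2k)) / k = -ln(1 - x) - ln(1 - x^2). Exponentiating:
PE(x + x^2) = 1 / ((1 - x)(1 - x^2)).
This is the generating function for partitions of n into parts of size 1 or 2. The number of 2's can be any j in 0..1, and the rest are 1's, so
[x^3] = floor(3/2) + 1 = 2.

2


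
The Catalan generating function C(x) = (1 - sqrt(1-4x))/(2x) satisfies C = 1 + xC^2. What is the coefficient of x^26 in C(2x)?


Substituting x -> 2x scales the n-th coefficient by 2^n, so [x^26] C(2x) = 2^26 * C_26.
C_26 = C(2*26, 26)/(27) = 495918532948104/27 = 18367353072152.
So 2^26 * 18367353072152 = 67108864 * 18367353072152 = 1232612199359030755328.

1232612199359030755328


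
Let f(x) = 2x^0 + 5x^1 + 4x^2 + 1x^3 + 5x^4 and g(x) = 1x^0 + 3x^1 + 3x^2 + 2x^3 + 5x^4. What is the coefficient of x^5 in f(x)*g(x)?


Cauchy product at x^5:
5*5 + 4*2 + 1*3 + 5*3
= 51

51


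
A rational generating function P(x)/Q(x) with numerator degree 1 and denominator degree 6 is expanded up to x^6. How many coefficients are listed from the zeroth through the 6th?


Expanding up to x^6 gives the coefficients for x^0, x^1, ..., x^6.
That is 6 + 1 = 7 coefficients in total.

7


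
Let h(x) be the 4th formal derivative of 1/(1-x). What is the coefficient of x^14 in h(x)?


Differentiating 4 times: d^4/dx^4 [1/(1-x)] = 4!/(1-x)^5.
The expansion 1/(1-x)^5 = sum_{k>=0} C(k+4, 4) x^k, so the coefficient of x^n in 4!/(1-x)^5 is 4! * C(n+4, 4).
For n = 14: 24 * C(18, 4) = 24 * 3060 = 73440

73440


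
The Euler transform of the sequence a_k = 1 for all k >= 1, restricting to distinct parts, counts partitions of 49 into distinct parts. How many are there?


Partitions of 49 into distinct parts can be computed via generating function.
Product (1+x)(1+x^2)(1+x^3)...
The coefficient of x^49 = 3264

3264


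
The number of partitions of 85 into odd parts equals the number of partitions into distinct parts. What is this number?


Computing partitions of 85 into odd parts (1, 3, 5, ...):
Using the generating function prod_{k>=0} 1/(1-x^(2k+1)),
the count is 121792

121792


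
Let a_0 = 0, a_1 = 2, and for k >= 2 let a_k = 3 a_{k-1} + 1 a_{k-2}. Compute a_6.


Iterating the recurrence forward:
a_0 = 0
a_1 = 2
a_2 = 3*2 + 1*0 = 6
a_3 = 3*6 + 1*2 = 20
a_4 = 3*20 + 1*6 = 66
a_5 = 3*66 + 1*20 = 218
a_6 = 3*218 + 1*66 = 720
So a_6 = 720.

720


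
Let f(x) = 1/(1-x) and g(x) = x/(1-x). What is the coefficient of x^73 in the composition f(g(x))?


First simplify the composition: f(g(x)) = 1/(1 - x/(1-x)) = (1-x)/((1-x) - x) = (1-x)/(1-2x).
Now extract the coefficient. Write (1-x)/(1-2x) = 1/(1-2x) - x/(1-2x).
The coefficient of x^n in 1/(1-2x) is 2^n, and in x/(1-2x) is 2^(n-1) (for n >= 1).
So the coefficient of x^73 is 2^73 - 2^72 = 9444732965739290427392 - 4722366482869645213696 = 4722366482869645213696.

4722366482869645213696


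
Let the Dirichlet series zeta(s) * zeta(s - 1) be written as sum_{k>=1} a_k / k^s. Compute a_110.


Convolution gives a_k = sum_{d | k} d * 1 = sum_{d | k} d = sigma(k), the sum of positive divisors of k.
For k = 110, the divisors are 1, 2, 5, 10, 11, 22, 55, 110, so
sigma(110) = 1 + 2 + 5 + 10 + 11 + 22 + 55 + 110 = 216.

216


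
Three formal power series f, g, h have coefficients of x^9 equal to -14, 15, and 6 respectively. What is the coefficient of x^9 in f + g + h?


Series addition is componentwise:
-14 + 15 + 6
= 7

7


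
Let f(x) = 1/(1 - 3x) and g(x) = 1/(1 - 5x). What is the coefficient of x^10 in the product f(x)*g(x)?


The coefficient of x^n in f*g is the Cauchy product: sum_{k=0}^{n} a^k * b^(n-k).
With a=3, b=5, n=10:
sum_{k=0}^{10} 3^k * 5^(10-k)
= 24325489

24325489


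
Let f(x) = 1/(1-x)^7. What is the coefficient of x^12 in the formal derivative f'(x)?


Differentiate: d/dx [ 1/(1-x)^r ] = r / (1-x)^(r+1).
Here r = 7, so f'(x) = 7 / (1-x)^8.
The expansion of 1/(1-x)^(r+1) has coefficient of x^n equal to C(n+r, r).
So the coefficient of x^12 in f'(x) is
7 * C(19, 7) = 7 * 50388 = 352716

352716


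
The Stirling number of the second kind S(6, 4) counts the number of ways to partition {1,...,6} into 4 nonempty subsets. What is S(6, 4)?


Using the explicit formula S(n,k) = (1/k!) sum_{j=0}^{k} (-1)^(k-j) C(k,j) j^n:
S(6, 4) = 65
Equivalently, S(n,k) is n! times the coefficient of x^n in the EGF (e^x - 1)^k / k!.

65


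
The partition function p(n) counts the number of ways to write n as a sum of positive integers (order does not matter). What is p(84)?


Using the generating function prod_{k>=1} 1/(1-x^k), we compute p(84).
By dynamic programming over parts 1 through 84:
p(84) = 26543660

26543660


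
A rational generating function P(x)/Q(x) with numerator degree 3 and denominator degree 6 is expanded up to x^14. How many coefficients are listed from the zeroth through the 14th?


Expanding up to x^14 gives the coefficients for x^0, x^1, ..., x^14.
That is 14 + 1 = 15 coefficients in total.

15


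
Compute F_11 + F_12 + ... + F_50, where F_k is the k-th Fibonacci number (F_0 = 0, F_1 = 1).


Use the identity sum_{k=0}^{N} F_k = F_{N+2} - 1 (which follows from F_{k+2} - F_{k+1} = F_k). Then
sum_{k=11}^{50} F_k = (F_{52} - 1) - (F_{12} - 1) = F_{52} - F_{12}.
Computing: F_{52} = 32951280099, F_{12} = 144, so
Sum = 32951280099 - 144 = 32951279955.

32951279955


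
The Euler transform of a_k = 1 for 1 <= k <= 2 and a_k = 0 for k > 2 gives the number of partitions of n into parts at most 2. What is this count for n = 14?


Partitions of 14 into parts at most 2:
Using generating function (1-x)^(-1)(1-x^2)^(-1),
the coefficient of x^14 = 8

8


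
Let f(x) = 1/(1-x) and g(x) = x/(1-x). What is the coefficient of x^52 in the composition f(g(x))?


First simplify the composition: f(g(x)) = 1/(1 - x/(1-x)) = (1-x)/((1-x) - x) = (1-x)/(1-2x).
Now extract the coefficient. Write (1-x)/(1-2x) = 1/(1-2x) - x/(1-2x).
The coefficient of x^n in 1/(1-2x) is 2^n, and in x/(1-2x) is 2^(n-1) (for n >= 1).
So the coefficient of x^52 is 2^52 - 2^51 = 4503599627370496 - 2251799813685248 = 2251799813685248.

2251799813685248


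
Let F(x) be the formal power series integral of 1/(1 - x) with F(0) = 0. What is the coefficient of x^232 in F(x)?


1/(1 - x) = sum_{k>=0} x^k. Integrating termwise and using F(0) = 0 gives
F(x) = sum_{k>=0} x^(k+1) / (k+1) = sum_{m>=1} x^m / m = -ln(1 - x).
So the coefficient of x^232 is 1/232 = 1/232.

1/232


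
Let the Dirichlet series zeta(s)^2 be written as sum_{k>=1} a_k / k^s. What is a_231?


The Dirichlet convolution of the constant function 1 with itself gives (1 * 1)(k) = sum_{d | k} 1 = d(k), the number of positive divisors of k.
Since zeta(s) = sum_{k>=1} 1/k^s, we have zeta(s)^2 = sum_{k>=1} d(k)/k^s, so a_k = d(k).
For k = 231: the divisors are 1, 3, 7, 11, 21, 33, 77, 231.
Count = 8.

8


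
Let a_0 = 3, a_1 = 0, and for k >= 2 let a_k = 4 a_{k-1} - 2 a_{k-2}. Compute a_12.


Iterating the recurrence forward:
a_0 = 3
a_1 = 0
a_2 = 4*0 - 2*3 = -6
a_3 = 4*-6 - 2*0 = -24
a_4 = 4*-24 - 2*-6 = -84
a_5 = 4*-84 - 2*-24 = -288
a_6 = 4*-288 - 2*-84 = -984
a_7 = 4*-984 - 2*-288 = -3360
a_8 = 4*-3360 - 2*-984 = -11472
a_9 = 4*-11472 - 2*-3360 = -39168
a_10 = 4*-39168 - 2*-11472 = -133728
a_11 = 4*-133728 - 2*-39168 = -456576
a_12 = 4*-456576 - 2*-133728 = -1558848
So a_12 = -1558848.

-1558848


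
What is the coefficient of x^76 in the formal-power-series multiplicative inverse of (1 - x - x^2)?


Let the inverse be f(x) = sum_{k>=0} a_k x^k. From f(x) * (1 - x - x^2) = 1 and matching coefficients:
 x^0: a_0 = 1.
 x^1: a_1 - a_0 = 0, so a_1 = 1.
 x^k (k >= 2): a_k - a_{k-1} - a_{k-2} = 0, i.e. a_k = a_{k-1} + a_{k-2}.
This is the Fibonacci-type recurrence shifted so that a_0 = a_1 = 1.
Iterating: a_0=1, a_1=1, a_2=2, a_3=3, a_4=5, a_5=8, a_6=13, a_7=21, a_8=34, a_9=55, ...
a_76 = 5527939700884757.

5527939700884757


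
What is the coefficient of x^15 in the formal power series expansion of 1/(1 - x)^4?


The negative binomial / multiset identity is
1/(1 - x)^r = sum_{k>=0} C(k + r - 1, r - 1) x^k.
Here r = 4 and k = 15, so the coefficient is
C(15 + 3, 3) = C(18, 3)
= 816

816


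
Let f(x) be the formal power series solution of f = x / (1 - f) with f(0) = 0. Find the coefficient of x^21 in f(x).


Apply Lagrange inversion: f = x * phi(f) with phi(t) = 1/(1 - t), so
[x^n] f = (1/n) [t^(n-1)] phi(t)^n = (1/n) [t^(n-1)] (1 - t)^(-n) = (1/n) C(2n - 2, n - 1) = C_{n-1}.
For n = 21: C_20 = C(40, 20) / 21 = 137846528820/21 = 6564120420 = 6564120420.

6564120420


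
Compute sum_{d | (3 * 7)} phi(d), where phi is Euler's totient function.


First, 3 * 7 = 21. One classical identity is sum_{d | n} phi(d) = n (each k in [1, n] has a unique gcd with n, and among the k's with gcd(k, n) = n/d there are phi(d) of them). So the sum equals 21. We also verify directly:
Divisors of 21: 1, 3, 7, 21.
phi values: 1, 2, 6, 12.
Sum = 21.

21


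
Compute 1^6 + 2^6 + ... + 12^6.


This power sum has a closed form given by Faulhaber's formula
sum_{k=1}^{m} k^p = (1 / (p + 1)) * sum_{j=0}^{p} C(p + 1, j) B_j m^(p + 1 - j),
but for small m direct computation is fastest:
1 + 64 + 729 + 4096 + 15625 + 46656 + 117649 + 262144 + 531441 + 1000000 + 1771561 + 2985984 = 6735950.

6735950


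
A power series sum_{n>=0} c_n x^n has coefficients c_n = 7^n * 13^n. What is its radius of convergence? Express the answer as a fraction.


By the root test (Cauchy-Hadamard), the radius is R = 1 / limsup_n |c_n|^(1/n).
Here |c_n|^(1/n) = (7^n * 13^n)^(1/n) = 7 * 13 = 91 for all n.
So R = 1/91 = 1/91.

1/91


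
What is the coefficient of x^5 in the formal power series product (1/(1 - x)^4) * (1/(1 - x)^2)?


Combine the factors: (1/(1 - x)^4) * (1/(1 - x)^2) = 1/(1 - x)^6.
Then use 1/(1 - x)^r = sum_{k>=0} C(k + r - 1, r - 1) x^k with r = 6 and k = 5:
C(10, 5) = 252.

252


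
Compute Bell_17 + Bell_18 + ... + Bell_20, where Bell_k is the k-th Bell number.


Recall Bell_k counts set partitions of a k-set (with Bell_0 = 1 by convention).
Bell_17 through Bell_20: 82864869804, 682076806159, 5832742205057, 51724158235372
Sum = 82864869804 + 682076806159 + 5832742205057 + 51724158235372 = 58321842116392.

58321842116392


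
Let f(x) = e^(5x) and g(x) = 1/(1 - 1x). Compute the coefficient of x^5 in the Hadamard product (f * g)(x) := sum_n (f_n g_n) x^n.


Expanding: f_k = 5^k/k! (from e^(5x)) and g_k = 1^k (from 1/(1 - 1x)). So the Hadamard coefficient (f * g)_k = 5^k 1^k / k! = (5)^k / k!.
For k = 5: 5^5/5! = 3125/120 = 625/24.

625/24


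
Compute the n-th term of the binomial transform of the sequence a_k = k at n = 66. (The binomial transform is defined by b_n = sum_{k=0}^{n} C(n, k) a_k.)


With a_k = k, b_n = sum_{k=0}^{n} C(n, k) k. Using k * C(n, k) = n * C(n-1, k-1) gives b_n = n * sum_{k>=1} C(n-1, k-1) = n * 2^(n-1).
For n = 66: 66 * 2^65 = 66 * 36893488147419103232 = 2434970217729660813312.

2434970217729660813312


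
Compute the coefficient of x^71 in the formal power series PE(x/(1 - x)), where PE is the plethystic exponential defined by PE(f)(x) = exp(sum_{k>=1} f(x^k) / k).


For f(x) = x/(1 - x) we have
sum_{k>=1} f(x^k) / k = sum_{k>=1} (1/k) * x^k / (1 - x^k) = sum_{k, m >= 1} x^(k m) / k,
which after exponentiating simplifies to
PE(x/(1 - x)) = prod_{k>=1} 1 / (1 - x^k).
This is the generating function for the partition function p(n), so the coefficient of x^71 is p(71).
Computing p(71) by dynamic programming over parts 1, 2, ..., 71: p(71) = 4697205.

4697205


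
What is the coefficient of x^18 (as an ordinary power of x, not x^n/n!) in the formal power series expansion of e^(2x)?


The exponential series is e^y = sum_{k>=0} y^k / k!. Substituting y = 2x gives
e^(2x) = sum_{k>=0} 2^k x^k / k!.
So the coefficient of x^n is a^n/n! with a = 2, n = 18:
2^18 / 18! = 262144/6402373705728000 = 4/97692469875

4/97692469875


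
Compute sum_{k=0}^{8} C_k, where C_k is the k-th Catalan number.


C_0 through C_8: 1, 1, 2, 5, 14, 42, 132, 429, 1430
Sum = 1 + 1 + 2 + 5 + 14 + 42 + 132 + 429 + 1430
= 2056

2056


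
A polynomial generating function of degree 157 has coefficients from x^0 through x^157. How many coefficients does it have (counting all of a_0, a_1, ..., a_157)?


A polynomial of degree 157 takes the form a_0 + a_1 x + ... + a_157 x^157.
The number of coefficients is 157 + 1 = 158.

158


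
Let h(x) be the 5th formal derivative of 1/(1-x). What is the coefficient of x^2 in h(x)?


Differentiating 5 times: d^5/dx^5 [1/(1-x)] = 5!/(1-x)^6.
The expansion 1/(1-x)^6 = sum_{k>=0} C(k+5, 5) x^k, so the coefficient of x^n in 5!/(1-x)^6 is 5! * C(n+5, 5).
For n = 2: 120 * C(7, 5) = 120 * 21 = 2520

2520


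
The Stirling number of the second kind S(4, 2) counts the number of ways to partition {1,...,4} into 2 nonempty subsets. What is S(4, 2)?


Using the explicit formula S(n,k) = (1/k!) sum_{j=0}^{k} (-1)^(k-j) C(k,j) j^n:
S(4, 2) = 7
Equivalently, S(n,k) is n! times the coefficient of x^n in the EGF (e^x - 1)^k / k!.

7


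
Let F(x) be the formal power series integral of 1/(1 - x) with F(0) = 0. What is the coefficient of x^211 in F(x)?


1/(1 - x) = sum_{k>=0} x^k. Integrating termwise and using F(0) = 0 gives
F(x) = sum_{k>=0} x^(k+1) / (k+1) = sum_{m>=1} x^m / m = -ln(1 - x).
So the coefficient of x^211 is 1/211 = 1/211.

1/211


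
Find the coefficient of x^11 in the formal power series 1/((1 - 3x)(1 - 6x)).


By partial fractions or Cauchy convolution:
The coefficient equals sum_{k=0}^{11} 3^k * 6^(11-k).
= 725416965

725416965


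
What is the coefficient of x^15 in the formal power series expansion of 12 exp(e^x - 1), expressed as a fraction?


exp(e^x - 1) is the exponential generating function for the Bell numbers Bell_k: exp(e^x - 1) = sum_{k>=0} Bell_k x^k / k!.
So the coefficient of x^15 in 12 exp(e^x - 1) is 12 Bell_15 / 15!.
Computing: Bell_15 = 1382958545 and 15! = 1307674368000, giving
12 * 1382958545/1307674368000 = 276591709/21794572800.

276591709/21794572800


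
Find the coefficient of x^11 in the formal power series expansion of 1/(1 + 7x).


Write 1/(1 + c x) = 1/(1 - (-c) x) and apply the geometric-series identity
1/(1 - y) = sum_{k>=0} y^k to get 1/(1 + c x) = sum_{k>=0} (-c)^k x^k.
So the coefficient of x^k is (-c)^k = (-1)^k * c^k.
Here c = 7 and k = 11:
(-7)^11 = -1 * 1977326743 = -1977326743

-1977326743


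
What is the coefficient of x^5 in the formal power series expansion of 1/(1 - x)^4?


The expansion 1/(1 - x)^r = sum_{k>=0} C(k + r - 1, r - 1) x^k follows from the multiset / negative-binomial theorem (or from repeated differentiation of the geometric series).
For r = 4 and k = 5:
C(8, 3) = 40320 / (6 * 120) = 56.

56


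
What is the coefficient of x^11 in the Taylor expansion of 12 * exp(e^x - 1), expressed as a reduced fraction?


exp(e^x - 1) = sum_{k>=0} Bell_k x^k / k!, where Bell_k is the k-th Bell number.
So the coefficient of x^11 is 12 * Bell_11 / 11!.
Computing: Bell_11 = 678570 and 11! = 39916800, giving
12 * 678570/39916800 = 22619/110880.

22619/110880


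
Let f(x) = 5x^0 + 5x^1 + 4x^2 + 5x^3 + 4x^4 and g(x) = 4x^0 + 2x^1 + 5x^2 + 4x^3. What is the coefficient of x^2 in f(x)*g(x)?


Cauchy product at x^2:
5*5 + 5*2 + 4*4
= 51

51


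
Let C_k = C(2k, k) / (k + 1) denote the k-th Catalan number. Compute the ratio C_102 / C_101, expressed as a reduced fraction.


Using C_k = (2k)! / (k! (k+1)!), the ratio C_{k+1}/C_k simplifies to
C_{k+1}/C_k = [(2k+2)! / ((k+1)! (k+2)!)] * [k! (k+1)! / (2k)!]
 = (2k+2)(2k+1) / ((k+1)(k+2)) = 2(2k+1) / (k+2).
For k = 101: 2(2*101 + 1) / (101 + 2) = 406/103 = 406/103.

406/103


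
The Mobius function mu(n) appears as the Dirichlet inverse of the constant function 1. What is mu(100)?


100 has a squared prime factor, so mu(100) = 0.
Factorization reveals a repeated prime.

0


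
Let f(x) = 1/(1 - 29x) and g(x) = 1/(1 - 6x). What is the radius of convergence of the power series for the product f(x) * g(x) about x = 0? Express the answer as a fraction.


The radius of 1/(1 - 29x) is 1/29 (nearest singularity at x = 1/29), and the radius of 1/(1 - 6x) is 1/6.
The product f(x)*g(x) = 1/((1 - 29x)(1 - 6x)) has singularities at both 1/29 and 1/6, so its radius of convergence is the distance to the nearest one:
min(1/29, 1/6) = 1/29.

1/29


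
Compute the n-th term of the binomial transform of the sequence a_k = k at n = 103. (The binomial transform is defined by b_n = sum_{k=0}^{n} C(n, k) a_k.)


With a_k = k, b_n = sum_{k=0}^{n} C(n, k) k. Using k * C(n, k) = n * C(n-1, k-1) gives b_n = n * sum_{k>=1} C(n-1, k-1) = n * 2^(n-1).
For n = 103: 103 * 2^102 = 103 * 5070602400912917605986812821504 = 522272047294030513416641720614912.

522272047294030513416641720614912


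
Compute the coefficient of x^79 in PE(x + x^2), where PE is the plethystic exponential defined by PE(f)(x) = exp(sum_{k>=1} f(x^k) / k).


With f(x) = x + x^2, the exponent is sum_{k>=1} (x^k + x^(2k)) / k = -ln(1 - x) - ln(1 - x^2). Exponentiating:
PE(x + x^2) = 1 / ((1 - x)(1 - x^2)).
This is the generating function for partitions of n into parts of size 1 or 2. The number of 2's can be any j in 0..39, and the rest are 1's, so
[x^79] = floor(79/2) + 1 = 40.

40


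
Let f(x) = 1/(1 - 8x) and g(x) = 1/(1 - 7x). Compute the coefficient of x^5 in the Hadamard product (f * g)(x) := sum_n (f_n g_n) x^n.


f has coefficients f_k = 8^k and g has coefficients g_k = 7^k, so the Hadamard product has coefficient (f*g)_k = 8^k * 7^k = 56^k.
For k = 5: 56^5 = 550731776.

550731776


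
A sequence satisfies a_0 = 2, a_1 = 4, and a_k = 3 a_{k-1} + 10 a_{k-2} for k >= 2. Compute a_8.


The characteristic equation is t^2 - 3 t - 10 = 0, with roots r_1 = 5 and r_2 = -2 (so c_1 = r_1 + r_2, c_2 = -r_1 r_2 as required).
One can use the closed form a_n = A r_1^n + B r_2^n, but direct iteration is more reliable:
a_0 = 2, a_1 = 4, a_2 = 32, a_3 = 136, a_4 = 728, a_5 = 3544, a_6 = 17912, a_7 = 89176, a_8 = 446648.
So a_8 = 446648.

446648


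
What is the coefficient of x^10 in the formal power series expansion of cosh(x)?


The Maclaurin series is cosh(t) = sum_{m>=0} t^(2m) / (2m)!, so substituting t = x, only even powers of x are nonzero, with coefficient of x^(2m) equal to 1 / (2m)!.
For x^10 the coefficient is 1/10! = 1/3628800 = 1/3628800.

1/3628800


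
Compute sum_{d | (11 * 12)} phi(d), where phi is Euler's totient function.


First, 11 * 12 = 132. One classical identity is sum_{d | n} phi(d) = n (each k in [1, n] has a unique gcd with n, and among the k's with gcd(k, n) = n/d there are phi(d) of them). So the sum equals 132. We also verify directly:
Divisors of 132: 1, 2, 3, 4, 6, 11, 12, 22, 33, 44, 66, 132.
phi values: 1, 1, 2, 2, 2, 10, 4, 10, 20, 20, 20, 40.
Sum = 132.

132


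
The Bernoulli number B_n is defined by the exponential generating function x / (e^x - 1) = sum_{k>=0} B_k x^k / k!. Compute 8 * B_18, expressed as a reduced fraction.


Bernoulli numbers can also be computed recursively via B_0 = 1 and sum_{j=0}^{m} C(m+1, j) B_j = 0 for m >= 1. Odd-index Bernoulli numbers vanish for k >= 3.
Computing B_18 = 43867/798, so 8 * B_18 = 8 * 43867/798 = 175468/399.

175468/399


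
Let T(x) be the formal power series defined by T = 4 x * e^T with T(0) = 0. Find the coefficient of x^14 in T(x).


Apply the Lagrange inversion formula: if T = 4 x * phi(T) with phi(t) = e^t, then
[x^n] T = 4^n * (1/n) [t^(n-1)] phi(t)^n = 4^n * (1/n) [t^(n-1)] e^(n t) = 4^n * (1/n) * n^(n-1) / (n-1)! = 4^n * n^(n-1) / n!.
When c = 1 this is the Cayley count of rooted labeled trees on n vertices, divided by n!.
For n = 14: 4^14 * 14^13 / 14! = 268435456 * 793714773254144/87178291200 = 2123138423672799232/868725.

2123138423672799232/868725


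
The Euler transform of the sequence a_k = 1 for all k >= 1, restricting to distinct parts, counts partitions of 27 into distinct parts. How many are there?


Partitions of 27 into distinct parts can be computed via generating function.
Product (1+x)(1+x^2)(1+x^3)...
The coefficient of x^27 = 192

192


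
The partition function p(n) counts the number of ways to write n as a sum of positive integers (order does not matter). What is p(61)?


Using the generating function prod_{k>=1} 1/(1-x^k), we compute p(61).
By dynamic programming over parts 1 through 61:
p(61) = 1121505

1121505


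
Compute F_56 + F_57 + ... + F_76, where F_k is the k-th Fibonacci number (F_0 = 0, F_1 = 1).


Use the identity sum_{k=0}^{N} F_k = F_{N+2} - 1 (which follows from F_{k+2} - F_{k+1} = F_k). Then
sum_{k=56}^{76} F_k = (F_{78} - 1) - (F_{57} - 1) = F_{78} - F_{57}.
Computing: F_{78} = 8944394323791464, F_{57} = 365435296162, so
Sum = 8944394323791464 - 365435296162 = 8944028888495302.

8944028888495302


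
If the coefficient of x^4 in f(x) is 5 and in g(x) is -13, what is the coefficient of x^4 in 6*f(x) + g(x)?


Scalar multiplication scales coefficients: 6 * 5 = 30.
Then add the g coefficient: 30 + -13
= 17

17


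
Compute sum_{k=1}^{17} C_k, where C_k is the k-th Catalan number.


C_1 through C_17: 1, 2, 5, 14, 42, 132, 429, 1430, 4862, 16796, 58786, 208012, 742900, 2674440, 9694845, 35357670, 129644790
Sum = 1 + 2 + 5 + 14 + 42 + 132 + 429 + 1430 + 4862 + 16796 + 58786 + 208012 + 742900 + 2674440 + 9694845 + 35357670 + 129644790
= 178405156

178405156


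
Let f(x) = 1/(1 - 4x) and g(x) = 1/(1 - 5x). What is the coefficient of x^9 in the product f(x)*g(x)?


The coefficient of x^n in f*g is the Cauchy product: sum_{k=0}^{n} a^k * b^(n-k).
With a=4, b=5, n=9:
sum_{k=0}^{9} 4^k * 5^(9-k)
= 8717049

8717049


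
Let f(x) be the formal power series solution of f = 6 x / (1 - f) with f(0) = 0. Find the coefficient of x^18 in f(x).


Apply Lagrange inversion: f = 6 x * phi(f) with phi(t) = 1/(1 - t), so
[x^n] f = 6^n * (1/n) [t^(n-1)] phi(t)^n = 6^n * (1/n) [t^(n-1)] (1 - t)^(-n) = 6^n * (1/n) C(2n - 2, n - 1) = 6^n * C_{n-1}.
For n = 18: C_17 = C(34, 17) / 18 = 2333606220/18 = 129644790.
With the 6^18 = 101559956668416 factor, the coefficient is 101559956668416 * 129644790 = 13166719254685891952640.

13166719254685891952640


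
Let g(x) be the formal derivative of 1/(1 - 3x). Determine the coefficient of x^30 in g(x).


Differentiate termwise: d/dx sum_{k>=0} 3^k x^k = sum_{k>=1} k 3^k x^(k-1) = sum_{j>=0} (j+1) 3^(j+1) x^j.
Equivalently, d/dx [1/(1 - 3x)] = 3/(1 - 3x)^2.
For j = 30: 31 * 3^31 = 31 * 617673396283947 = 19147875284802357.

19147875284802357


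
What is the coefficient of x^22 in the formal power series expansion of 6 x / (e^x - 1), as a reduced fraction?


The exponential generating function for Bernoulli numbers is
x / (e^x - 1) = sum_{k>=0} B_k x^k / k!.
So the coefficient of x^22 in 6 x / (e^x - 1) is 6 B_22 / 22!.
Computing: B_22 = 854513/138, 22! = 1124000727777607680000, giving
6 * 854513/138 / 1124000727777607680000 = 77683/2350183339898634240000.

77683/2350183339898634240000


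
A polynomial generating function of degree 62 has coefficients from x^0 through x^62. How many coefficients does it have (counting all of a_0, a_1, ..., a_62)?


A polynomial of degree 62 takes the form a_0 + a_1 x + ... + a_62 x^62.
The number of coefficients is 62 + 1 = 63.

63


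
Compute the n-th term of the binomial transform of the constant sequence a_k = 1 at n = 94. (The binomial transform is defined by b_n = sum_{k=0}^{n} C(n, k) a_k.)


With a_k = 1 for all k, b_n = sum_{k=0}^{n} C(n, k) = 2^n by the binomial theorem.
For n = 94: 2^94 = 19807040628566084398385987584.

19807040628566084398385987584


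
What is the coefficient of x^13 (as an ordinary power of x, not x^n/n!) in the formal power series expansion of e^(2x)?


The exponential series is e^y = sum_{k>=0} y^k / k!. Substituting y = 2x gives
e^(2x) = sum_{k>=0} 2^k x^k / k!.
So the coefficient of x^n is a^n/n! with a = 2, n = 13:
2^13 / 13! = 8192/6227020800 = 8/6081075

8/6081075
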